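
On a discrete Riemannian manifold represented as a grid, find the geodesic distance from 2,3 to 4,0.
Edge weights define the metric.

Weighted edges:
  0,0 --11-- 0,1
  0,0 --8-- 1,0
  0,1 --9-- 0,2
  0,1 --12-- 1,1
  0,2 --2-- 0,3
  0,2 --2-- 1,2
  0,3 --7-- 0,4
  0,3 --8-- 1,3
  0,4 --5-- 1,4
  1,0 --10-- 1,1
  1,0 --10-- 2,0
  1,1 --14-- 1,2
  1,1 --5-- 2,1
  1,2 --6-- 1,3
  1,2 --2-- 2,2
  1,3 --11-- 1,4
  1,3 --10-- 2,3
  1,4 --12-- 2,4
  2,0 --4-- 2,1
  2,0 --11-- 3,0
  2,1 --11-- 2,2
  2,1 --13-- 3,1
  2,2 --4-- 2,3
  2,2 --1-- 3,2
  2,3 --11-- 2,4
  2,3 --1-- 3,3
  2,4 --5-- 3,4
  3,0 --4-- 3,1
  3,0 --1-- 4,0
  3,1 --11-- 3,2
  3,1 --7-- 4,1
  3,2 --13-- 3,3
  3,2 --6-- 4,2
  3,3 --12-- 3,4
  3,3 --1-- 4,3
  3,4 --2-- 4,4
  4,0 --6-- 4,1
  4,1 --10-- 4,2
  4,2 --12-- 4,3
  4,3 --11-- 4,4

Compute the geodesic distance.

Shortest path: 2,3 → 2,2 → 3,2 → 3,1 → 3,0 → 4,0, total weight = 21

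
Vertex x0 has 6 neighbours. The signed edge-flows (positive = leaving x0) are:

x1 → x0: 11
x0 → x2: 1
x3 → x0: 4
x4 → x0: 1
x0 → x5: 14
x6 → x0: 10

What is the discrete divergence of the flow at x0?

Divergence = sum of outgoing flows = (-11) + 1 + (-4) + (-1) + 14 + (-10) = -11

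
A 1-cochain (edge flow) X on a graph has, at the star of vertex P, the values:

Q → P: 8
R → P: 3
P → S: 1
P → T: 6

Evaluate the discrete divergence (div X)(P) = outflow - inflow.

Divergence = sum of outgoing flows = (-8) + (-3) + 1 + 6 = -4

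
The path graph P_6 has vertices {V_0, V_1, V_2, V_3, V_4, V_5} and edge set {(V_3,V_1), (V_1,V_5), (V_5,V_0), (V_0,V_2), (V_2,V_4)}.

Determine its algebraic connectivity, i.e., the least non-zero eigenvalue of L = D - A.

The path graph P_n has Laplacian eigenvalues λ_k = 2 − 2cos(kπ/n), k = 0, 1, …, n−1. Here n = 6:
k=0: 2 − 2cos(0) = 0.0; k=1: 2 − 2cos(π/6) = 0.2679; k=2: 2 − 2cos(π/3) = 1.0; k=3: 2 − 2cos(π/2) = 2.0; k=4: 2 − 2cos(2π/3) = 3.0; k=5: 2 − 2cos(5π/6) = 3.7321.
Laplacian eigenvalues: [0.0, 0.2679, 1.0, 2.0, 3.0, 3.7321]. Algebraic connectivity (smallest non-zero eigenvalue) = 0.2679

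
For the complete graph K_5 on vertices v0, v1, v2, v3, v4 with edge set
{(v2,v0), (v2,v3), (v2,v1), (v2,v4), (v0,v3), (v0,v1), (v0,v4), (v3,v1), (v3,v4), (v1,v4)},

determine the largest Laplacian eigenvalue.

For the complete graph K_n, L = nI − J (J = all-ones matrix). J has eigenvalues n (once, eigenvector 𝟙) and 0 (multiplicity n−1), so L has eigenvalues 0 (once) and n (multiplicity n−1). Here n = 5: eigenvalue 0 once and 5 with multiplicity 4.
Laplacian eigenvalues: [0.0, 5.0, 5.0, 5.0, 5.0]. Largest eigenvalue (spectral radius) = 5.0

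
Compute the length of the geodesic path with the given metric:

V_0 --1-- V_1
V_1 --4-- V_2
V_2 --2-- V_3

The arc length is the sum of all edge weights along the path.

Arc length = 1 + 4 + 2 = 7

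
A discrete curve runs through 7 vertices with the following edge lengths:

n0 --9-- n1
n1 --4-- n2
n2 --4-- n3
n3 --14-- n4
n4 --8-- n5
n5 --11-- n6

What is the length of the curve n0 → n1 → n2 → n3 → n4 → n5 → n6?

Arc length = 9 + 4 + 4 + 14 + 8 + 11 = 50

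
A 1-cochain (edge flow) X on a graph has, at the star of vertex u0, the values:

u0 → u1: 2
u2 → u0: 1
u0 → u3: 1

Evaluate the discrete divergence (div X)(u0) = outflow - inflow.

Divergence = sum of outgoing flows = 2 + (-1) + 1 = 2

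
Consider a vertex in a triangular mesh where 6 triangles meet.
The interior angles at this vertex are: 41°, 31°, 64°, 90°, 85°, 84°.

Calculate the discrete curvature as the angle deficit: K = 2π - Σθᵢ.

Sum of angles = 395°. K = 360° - 395° = -35° = -7π/36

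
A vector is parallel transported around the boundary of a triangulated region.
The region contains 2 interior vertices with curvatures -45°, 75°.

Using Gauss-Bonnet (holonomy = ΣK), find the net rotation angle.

Holonomy = total enclosed curvature = (-45°) + 75° = 30°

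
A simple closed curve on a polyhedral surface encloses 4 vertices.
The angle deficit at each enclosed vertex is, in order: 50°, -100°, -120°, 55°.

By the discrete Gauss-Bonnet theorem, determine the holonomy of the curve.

Holonomy = total enclosed curvature = 50° + (-100°) + (-120°) + 55° = -115°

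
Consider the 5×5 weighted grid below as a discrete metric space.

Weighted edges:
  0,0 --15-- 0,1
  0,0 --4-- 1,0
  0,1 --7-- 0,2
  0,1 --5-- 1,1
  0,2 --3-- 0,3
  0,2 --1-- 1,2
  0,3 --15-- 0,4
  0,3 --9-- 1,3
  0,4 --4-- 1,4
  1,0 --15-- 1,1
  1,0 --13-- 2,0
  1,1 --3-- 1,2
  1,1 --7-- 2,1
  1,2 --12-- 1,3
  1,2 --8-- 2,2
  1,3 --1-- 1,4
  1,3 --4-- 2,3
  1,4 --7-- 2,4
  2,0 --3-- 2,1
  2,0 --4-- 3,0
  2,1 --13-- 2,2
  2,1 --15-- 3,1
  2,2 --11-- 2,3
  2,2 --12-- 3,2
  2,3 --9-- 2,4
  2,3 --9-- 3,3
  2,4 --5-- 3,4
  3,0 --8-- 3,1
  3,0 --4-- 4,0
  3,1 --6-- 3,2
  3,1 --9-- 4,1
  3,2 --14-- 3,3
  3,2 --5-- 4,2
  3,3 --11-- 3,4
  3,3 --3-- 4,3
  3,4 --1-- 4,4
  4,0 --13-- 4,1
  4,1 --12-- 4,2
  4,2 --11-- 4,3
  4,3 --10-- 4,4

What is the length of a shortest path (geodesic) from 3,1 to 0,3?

Shortest path: 3,1 → 2,1 → 1,1 → 1,2 → 0,2 → 0,3, total weight = 29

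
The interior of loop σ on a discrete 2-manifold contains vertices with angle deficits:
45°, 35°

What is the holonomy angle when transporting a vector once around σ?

Holonomy = total enclosed curvature = 45° + 35° = 80°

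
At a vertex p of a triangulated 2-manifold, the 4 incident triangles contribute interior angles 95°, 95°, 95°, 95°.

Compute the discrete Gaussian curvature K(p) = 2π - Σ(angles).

Sum of angles = 380°. K = 360° - 380° = -20°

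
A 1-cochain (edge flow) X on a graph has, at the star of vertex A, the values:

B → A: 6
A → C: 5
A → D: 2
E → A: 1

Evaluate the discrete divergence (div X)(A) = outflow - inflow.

Divergence = sum of outgoing flows = (-6) + 5 + 2 + (-1) = 0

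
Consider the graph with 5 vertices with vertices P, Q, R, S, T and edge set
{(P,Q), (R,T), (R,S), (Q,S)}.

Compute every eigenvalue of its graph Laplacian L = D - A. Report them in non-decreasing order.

Degrees: deg(P) = 1, deg(Q) = 2, deg(R) = 2, deg(S) = 2, deg(T) = 1.
L = D − A with rows/columns ordered (P, Q, R, S, T):
  [ 1, -1,  0,  0,  0]
  [-1,  2,  0, -1,  0]
  [ 0,  0,  2, -1, -1]
  [ 0, -1, -1,  2,  0]
  [ 0,  0, -1,  0,  1]
Characteristic polynomial: det(λI − L) = λ(λ² − 3λ + 1)(λ² − 5λ + 5).
Roots: λ = 0; (λ² − 3λ + 1) = 0 ⇒ λ = (3 ± √5)/2 ≈ 0.382, 2.618; (λ² − 5λ + 5) = 0 ⇒ λ = (5 ± √5)/2 ≈ 1.382, 3.618.
(Check: the roots sum (with multiplicity) to 8, matching trace L = Σdeg = 2·4 = 8.)
Laplacian eigenvalues (increasing order): [0.0, 0.382, 1.382, 2.618, 3.618]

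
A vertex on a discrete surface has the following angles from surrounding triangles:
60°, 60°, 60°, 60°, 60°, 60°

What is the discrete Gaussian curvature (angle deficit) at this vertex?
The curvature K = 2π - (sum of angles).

Sum of angles = 360°. K = 360° - 360° = 0°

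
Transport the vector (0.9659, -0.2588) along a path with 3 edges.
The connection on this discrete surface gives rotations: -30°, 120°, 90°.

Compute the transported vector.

Total rotation: (-30°) + 120° + 90° = 180°. Final vector: (-0.9659, 0.2588)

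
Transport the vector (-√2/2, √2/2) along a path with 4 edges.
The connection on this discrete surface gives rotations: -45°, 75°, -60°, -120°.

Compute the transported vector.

Total rotation: (-45°) + 75° + (-60°) + (-120°) = -150°. Final vector: (0.9659, -0.2588)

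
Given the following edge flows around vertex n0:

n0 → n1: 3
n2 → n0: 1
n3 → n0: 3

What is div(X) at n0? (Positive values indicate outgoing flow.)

Divergence = sum of outgoing flows = 3 + (-1) + (-3) = -1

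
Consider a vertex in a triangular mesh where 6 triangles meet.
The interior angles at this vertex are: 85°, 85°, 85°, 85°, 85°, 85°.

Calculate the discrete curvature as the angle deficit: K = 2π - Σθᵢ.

Sum of angles = 510°. K = 360° - 510° = -150°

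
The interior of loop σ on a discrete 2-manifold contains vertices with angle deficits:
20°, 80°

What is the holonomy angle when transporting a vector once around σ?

Holonomy = total enclosed curvature = 20° + 80° = 100°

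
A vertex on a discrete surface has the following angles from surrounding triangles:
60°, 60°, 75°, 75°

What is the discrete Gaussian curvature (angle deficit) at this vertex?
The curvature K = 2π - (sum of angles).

Sum of angles = 270°. K = 360° - 270° = 90° = π/2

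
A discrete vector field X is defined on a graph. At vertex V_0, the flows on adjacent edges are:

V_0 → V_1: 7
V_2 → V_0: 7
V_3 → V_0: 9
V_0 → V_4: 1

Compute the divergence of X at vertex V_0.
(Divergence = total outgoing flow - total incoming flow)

Divergence = sum of outgoing flows = 7 + (-7) + (-9) + 1 = -8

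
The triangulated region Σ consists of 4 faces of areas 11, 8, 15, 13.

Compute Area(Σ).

11 + 8 + 15 + 13 = 47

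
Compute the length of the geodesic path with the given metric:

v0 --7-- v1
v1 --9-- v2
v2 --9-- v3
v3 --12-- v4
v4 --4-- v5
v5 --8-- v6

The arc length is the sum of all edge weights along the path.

Arc length = 7 + 9 + 9 + 12 + 4 + 8 = 49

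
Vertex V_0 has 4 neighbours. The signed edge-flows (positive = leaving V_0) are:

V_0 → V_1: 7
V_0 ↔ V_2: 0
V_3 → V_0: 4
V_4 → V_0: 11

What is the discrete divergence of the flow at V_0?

Divergence = sum of outgoing flows = 7 + 0 + (-4) + (-11) = -8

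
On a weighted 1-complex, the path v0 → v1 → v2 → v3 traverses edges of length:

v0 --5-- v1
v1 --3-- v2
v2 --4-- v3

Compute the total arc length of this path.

Arc length = 5 + 3 + 4 = 12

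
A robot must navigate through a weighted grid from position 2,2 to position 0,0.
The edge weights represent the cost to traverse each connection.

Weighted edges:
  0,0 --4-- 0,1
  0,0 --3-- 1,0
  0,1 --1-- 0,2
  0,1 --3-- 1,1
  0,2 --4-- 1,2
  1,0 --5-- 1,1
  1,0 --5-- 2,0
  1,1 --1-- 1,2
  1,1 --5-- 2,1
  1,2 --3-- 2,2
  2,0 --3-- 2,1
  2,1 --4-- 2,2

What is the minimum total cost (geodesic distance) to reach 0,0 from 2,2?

Shortest path: 2,2 → 1,2 → 1,1 → 0,1 → 0,0, total weight = 11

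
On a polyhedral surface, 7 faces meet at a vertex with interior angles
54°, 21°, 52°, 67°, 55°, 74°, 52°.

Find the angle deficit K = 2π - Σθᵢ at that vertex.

Sum of angles = 375°. K = 360° - 375° = -15° = -π/12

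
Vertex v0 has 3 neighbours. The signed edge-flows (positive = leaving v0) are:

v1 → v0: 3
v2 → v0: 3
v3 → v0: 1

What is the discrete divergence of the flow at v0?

Divergence = sum of outgoing flows = (-3) + (-3) + (-1) = -7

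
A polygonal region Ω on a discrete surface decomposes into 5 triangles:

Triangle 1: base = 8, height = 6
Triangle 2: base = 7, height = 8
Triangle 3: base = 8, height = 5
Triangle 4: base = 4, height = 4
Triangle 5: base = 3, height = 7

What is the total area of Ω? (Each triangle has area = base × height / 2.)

(1/2)×8×6 + (1/2)×7×8 + (1/2)×8×5 + (1/2)×4×4 + (1/2)×3×7 = 90.5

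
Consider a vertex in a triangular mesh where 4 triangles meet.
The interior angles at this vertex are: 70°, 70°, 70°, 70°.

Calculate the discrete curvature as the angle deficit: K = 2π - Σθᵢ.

Sum of angles = 280°. K = 360° - 280° = 80°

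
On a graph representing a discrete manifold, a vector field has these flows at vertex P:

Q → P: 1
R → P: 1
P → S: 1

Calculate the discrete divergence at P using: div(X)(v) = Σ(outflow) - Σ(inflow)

Divergence = sum of outgoing flows = (-1) + (-1) + 1 = -1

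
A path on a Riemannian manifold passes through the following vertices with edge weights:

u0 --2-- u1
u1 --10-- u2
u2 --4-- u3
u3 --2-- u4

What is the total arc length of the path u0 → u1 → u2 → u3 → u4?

Arc length = 2 + 10 + 4 + 2 = 18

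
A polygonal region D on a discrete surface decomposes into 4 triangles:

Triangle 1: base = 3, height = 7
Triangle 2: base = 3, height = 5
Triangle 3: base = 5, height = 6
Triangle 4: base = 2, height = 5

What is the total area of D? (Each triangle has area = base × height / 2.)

(1/2)×3×7 + (1/2)×3×5 + (1/2)×5×6 + (1/2)×2×5 = 38.0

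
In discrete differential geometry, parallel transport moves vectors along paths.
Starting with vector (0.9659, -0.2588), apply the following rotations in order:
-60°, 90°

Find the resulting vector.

Total rotation: (-60°) + 90° = 30°. Final vector: (0.9659, 0.2588)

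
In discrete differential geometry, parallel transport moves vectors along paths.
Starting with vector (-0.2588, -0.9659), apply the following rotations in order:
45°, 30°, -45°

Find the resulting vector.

Total rotation: 45° + 30° + (-45°) = 30°. Final vector: (0.2588, -0.9659)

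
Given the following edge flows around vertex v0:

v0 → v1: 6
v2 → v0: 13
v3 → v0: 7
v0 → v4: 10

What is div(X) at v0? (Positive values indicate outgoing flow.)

Divergence = sum of outgoing flows = 6 + (-13) + (-7) + 10 = -4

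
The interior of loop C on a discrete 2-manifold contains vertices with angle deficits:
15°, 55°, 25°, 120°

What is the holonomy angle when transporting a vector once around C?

Holonomy = total enclosed curvature = 15° + 55° + 25° + 120° = 215°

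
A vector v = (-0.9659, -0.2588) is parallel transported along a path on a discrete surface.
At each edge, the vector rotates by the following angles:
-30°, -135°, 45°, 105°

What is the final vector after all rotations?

Total rotation: (-30°) + (-135°) + 45° + 105° = -15°. Final vector: (-1, 0)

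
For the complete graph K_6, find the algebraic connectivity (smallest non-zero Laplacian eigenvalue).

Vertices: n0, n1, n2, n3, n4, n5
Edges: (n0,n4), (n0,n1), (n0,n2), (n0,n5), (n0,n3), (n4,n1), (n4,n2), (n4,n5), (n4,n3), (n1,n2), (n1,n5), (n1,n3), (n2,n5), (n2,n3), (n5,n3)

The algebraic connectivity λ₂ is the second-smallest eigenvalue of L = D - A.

For the complete graph K_n, L = nI − J (J = all-ones matrix). J has eigenvalues n (once, eigenvector 𝟙) and 0 (multiplicity n−1), so L has eigenvalues 0 (once) and n (multiplicity n−1). Here n = 6: eigenvalue 0 once and 6 with multiplicity 5.
Laplacian eigenvalues: [0.0, 6.0, 6.0, 6.0, 6.0, 6.0]. Algebraic connectivity (smallest non-zero eigenvalue) = 6.0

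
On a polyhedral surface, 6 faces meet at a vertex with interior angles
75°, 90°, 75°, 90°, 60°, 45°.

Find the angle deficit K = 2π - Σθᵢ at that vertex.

Sum of angles = 435°. K = 360° - 435° = -75° = -5π/12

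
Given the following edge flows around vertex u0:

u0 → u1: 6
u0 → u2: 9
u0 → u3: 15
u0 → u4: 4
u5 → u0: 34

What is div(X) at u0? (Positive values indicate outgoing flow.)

Divergence = sum of outgoing flows = 6 + 9 + 15 + 4 + (-34) = 0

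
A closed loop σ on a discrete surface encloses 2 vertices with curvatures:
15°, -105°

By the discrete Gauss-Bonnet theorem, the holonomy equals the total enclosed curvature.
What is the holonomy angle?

Holonomy = total enclosed curvature = 15° + (-105°) = -90°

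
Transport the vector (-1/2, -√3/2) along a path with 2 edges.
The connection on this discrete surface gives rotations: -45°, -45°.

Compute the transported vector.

Total rotation: (-45°) + (-45°) = -90°. Final vector: (-0.8660, 0.5000)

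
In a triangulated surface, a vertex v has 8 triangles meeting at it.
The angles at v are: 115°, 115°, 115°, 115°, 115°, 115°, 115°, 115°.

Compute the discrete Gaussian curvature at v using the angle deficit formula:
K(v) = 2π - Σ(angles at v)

Sum of angles = 920°. K = 360° - 920° = -560°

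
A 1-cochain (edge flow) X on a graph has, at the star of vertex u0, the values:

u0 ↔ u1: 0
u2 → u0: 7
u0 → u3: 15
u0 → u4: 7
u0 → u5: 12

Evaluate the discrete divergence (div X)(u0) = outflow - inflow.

Divergence = sum of outgoing flows = 0 + (-7) + 15 + 7 + 12 = 27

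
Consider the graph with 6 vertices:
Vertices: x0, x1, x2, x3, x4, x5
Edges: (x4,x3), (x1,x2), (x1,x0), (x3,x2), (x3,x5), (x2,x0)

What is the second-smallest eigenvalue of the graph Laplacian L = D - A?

Degrees: deg(x0) = 2, deg(x1) = 2, deg(x2) = 3, deg(x3) = 3, deg(x4) = 1, deg(x5) = 1.
L = D − A with rows/columns ordered (x0, x1, x2, x3, x4, x5):
  [ 2, -1, -1,  0,  0,  0]
  [-1,  2, -1,  0,  0,  0]
  [-1, -1,  3, -1,  0,  0]
  [ 0,  0, -1,  3, -1, -1]
  [ 0,  0,  0, -1,  1,  0]
  [ 0,  0,  0, -1,  0,  1]
Characteristic polynomial: det(λI − L) = λ(λ² − 5λ + 2)(λ − 1)(λ − 3)².
Roots: λ = 0; (λ² − 5λ + 2) = 0 ⇒ λ = (5 ± √17)/2 ≈ 0.4384, 4.5616; (λ − 1) = 0 ⇒ λ = 1; (λ − 3) = 0 ⇒ λ = 3 (multiplicity 2).
(Check: the roots sum (with multiplicity) to 12, matching trace L = Σdeg = 2·6 = 12.)
Laplacian eigenvalues: [0.0, 0.4384, 1.0, 3.0, 3.0, 4.5616]. Algebraic connectivity (smallest non-zero eigenvalue) = 0.4384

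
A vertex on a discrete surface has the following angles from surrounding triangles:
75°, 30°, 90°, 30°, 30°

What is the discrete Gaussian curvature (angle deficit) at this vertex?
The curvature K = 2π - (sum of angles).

Sum of angles = 255°. K = 360° - 255° = 105° = 7π/12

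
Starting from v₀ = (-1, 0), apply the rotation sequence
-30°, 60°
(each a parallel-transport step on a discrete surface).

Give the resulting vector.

Total rotation: (-30°) + 60° = 30°. Final vector: (-0.8660, -0.5000)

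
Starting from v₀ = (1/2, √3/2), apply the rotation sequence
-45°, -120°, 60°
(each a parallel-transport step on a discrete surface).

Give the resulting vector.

Total rotation: (-45°) + (-120°) + 60° = -105°. Final vector: (0.7071, -0.7071)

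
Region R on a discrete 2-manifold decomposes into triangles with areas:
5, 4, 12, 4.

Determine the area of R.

5 + 4 + 12 + 4 = 25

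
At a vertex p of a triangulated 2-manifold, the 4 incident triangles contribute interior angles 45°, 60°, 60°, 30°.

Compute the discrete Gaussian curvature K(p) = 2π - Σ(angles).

Sum of angles = 195°. K = 360° - 195° = 165° = 11π/12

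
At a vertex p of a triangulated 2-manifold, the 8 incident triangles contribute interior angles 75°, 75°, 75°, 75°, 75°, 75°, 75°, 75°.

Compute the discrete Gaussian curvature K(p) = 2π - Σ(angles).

Sum of angles = 600°. K = 360° - 600° = -240° = -4π/3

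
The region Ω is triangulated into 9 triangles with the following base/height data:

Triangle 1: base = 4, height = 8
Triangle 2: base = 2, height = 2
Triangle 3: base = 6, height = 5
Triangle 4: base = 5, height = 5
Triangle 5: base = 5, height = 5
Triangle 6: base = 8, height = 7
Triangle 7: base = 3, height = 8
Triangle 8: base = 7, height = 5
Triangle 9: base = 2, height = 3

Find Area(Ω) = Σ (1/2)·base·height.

(1/2)×4×8 + (1/2)×2×2 + (1/2)×6×5 + (1/2)×5×5 + (1/2)×5×5 + (1/2)×8×7 + (1/2)×3×8 + (1/2)×7×5 + (1/2)×2×3 = 118.5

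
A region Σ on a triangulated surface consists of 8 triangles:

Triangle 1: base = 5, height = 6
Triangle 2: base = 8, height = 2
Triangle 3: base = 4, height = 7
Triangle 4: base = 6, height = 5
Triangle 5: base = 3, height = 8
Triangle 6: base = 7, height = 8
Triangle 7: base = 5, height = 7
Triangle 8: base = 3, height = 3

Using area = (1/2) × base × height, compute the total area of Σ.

(1/2)×5×6 + (1/2)×8×2 + (1/2)×4×7 + (1/2)×6×5 + (1/2)×3×8 + (1/2)×7×8 + (1/2)×5×7 + (1/2)×3×3 = 114.0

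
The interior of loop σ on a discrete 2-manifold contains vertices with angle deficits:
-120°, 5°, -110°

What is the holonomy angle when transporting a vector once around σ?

Holonomy = total enclosed curvature = (-120°) + 5° + (-110°) = -225°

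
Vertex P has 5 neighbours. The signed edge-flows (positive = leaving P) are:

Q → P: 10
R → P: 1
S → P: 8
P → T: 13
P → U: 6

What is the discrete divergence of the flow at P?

Divergence = sum of outgoing flows = (-10) + (-1) + (-8) + 13 + 6 = 0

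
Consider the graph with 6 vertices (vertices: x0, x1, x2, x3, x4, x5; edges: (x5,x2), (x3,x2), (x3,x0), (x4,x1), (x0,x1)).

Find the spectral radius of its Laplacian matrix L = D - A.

Degrees: deg(x0) = 2, deg(x1) = 2, deg(x2) = 2, deg(x3) = 2, deg(x4) = 1, deg(x5) = 1.
L = D − A with rows/columns ordered (x0, x1, x2, x3, x4, x5):
  [ 2, -1,  0, -1,  0,  0]
  [-1,  2,  0,  0, -1,  0]
  [ 0,  0,  2, -1,  0, -1]
  [-1,  0, -1,  2,  0,  0]
  [ 0, -1,  0,  0,  1,  0]
  [ 0,  0, -1,  0,  0,  1]
Characteristic polynomial: det(λI − L) = λ(λ² − 4λ + 1)(λ − 1)(λ − 2)(λ − 3).
Roots: λ = 0; (λ² − 4λ + 1) = 0 ⇒ λ = 2 ± √3 ≈ 0.2679, 3.7321; (λ − 1) = 0 ⇒ λ = 1; (λ − 2) = 0 ⇒ λ = 2; (λ − 3) = 0 ⇒ λ = 3.
(Check: the roots sum (with multiplicity) to 10, matching trace L = Σdeg = 2·5 = 10.)
Laplacian eigenvalues: [0.0, 0.2679, 1.0, 2.0, 3.0, 3.7321]. Largest eigenvalue (spectral radius) = 3.7321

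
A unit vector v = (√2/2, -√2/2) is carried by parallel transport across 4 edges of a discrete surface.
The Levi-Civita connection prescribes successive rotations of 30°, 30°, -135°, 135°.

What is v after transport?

Total rotation: 30° + 30° + (-135°) + 135° = 60°. Final vector: (0.9659, 0.2588)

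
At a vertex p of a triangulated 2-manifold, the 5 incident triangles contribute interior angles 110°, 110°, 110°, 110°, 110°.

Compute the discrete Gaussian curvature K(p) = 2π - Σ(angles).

Sum of angles = 550°. K = 360° - 550° = -190°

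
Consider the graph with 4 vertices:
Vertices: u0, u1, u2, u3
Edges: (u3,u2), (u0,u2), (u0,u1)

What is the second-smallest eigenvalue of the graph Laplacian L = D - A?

Degrees: deg(u0) = 2, deg(u1) = 1, deg(u2) = 2, deg(u3) = 1.
L = D − A with rows/columns ordered (u0, u1, u2, u3):
  [ 2, -1, -1,  0]
  [-1,  1,  0,  0]
  [-1,  0,  2, -1]
  [ 0,  0, -1,  1]
Characteristic polynomial: det(λI − L) = λ(λ² − 4λ + 2)(λ − 2).
Roots: λ = 0; (λ² − 4λ + 2) = 0 ⇒ λ = 2 ± √2 ≈ 0.5858, 3.4142; (λ − 2) = 0 ⇒ λ = 2.
(Check: the roots sum (with multiplicity) to 6, matching trace L = Σdeg = 2·3 = 6.)
Laplacian eigenvalues: [0.0, 0.5858, 2.0, 3.4142]. Algebraic connectivity (smallest non-zero eigenvalue) = 0.5858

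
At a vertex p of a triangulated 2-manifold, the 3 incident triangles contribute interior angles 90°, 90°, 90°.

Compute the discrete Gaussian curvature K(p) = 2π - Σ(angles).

Sum of angles = 270°. K = 360° - 270° = 90° = π/2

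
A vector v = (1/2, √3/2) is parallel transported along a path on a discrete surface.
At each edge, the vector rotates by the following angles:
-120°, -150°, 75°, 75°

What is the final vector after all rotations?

Total rotation: (-120°) + (-150°) + 75° + 75° = -120°. Final vector: (0.5000, -0.8660)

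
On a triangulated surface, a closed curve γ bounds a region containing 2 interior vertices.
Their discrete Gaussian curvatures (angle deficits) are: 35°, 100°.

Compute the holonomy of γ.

Holonomy = total enclosed curvature = 35° + 100° = 135°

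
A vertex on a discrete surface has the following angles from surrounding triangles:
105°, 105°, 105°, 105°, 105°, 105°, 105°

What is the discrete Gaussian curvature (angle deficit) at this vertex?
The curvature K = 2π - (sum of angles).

Sum of angles = 735°. K = 360° - 735° = -375° = -25π/12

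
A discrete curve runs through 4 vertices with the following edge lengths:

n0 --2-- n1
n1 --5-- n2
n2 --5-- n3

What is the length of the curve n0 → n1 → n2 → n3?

Arc length = 2 + 5 + 5 = 12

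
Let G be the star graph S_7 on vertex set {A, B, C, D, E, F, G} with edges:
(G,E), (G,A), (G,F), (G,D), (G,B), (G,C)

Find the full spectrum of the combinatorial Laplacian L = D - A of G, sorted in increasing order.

The star S_7 is the complete bipartite graph K_{1,6} (one hub of degree 6, 6 leaves of degree 1). The Laplacian spectrum of K_{p,q} is 0, p (multiplicity q−1), q (multiplicity p−1), p+q. With p = 1, q = 6: 0 once, 1 with multiplicity 5, and 7 once. (Check: trace L = sum of degrees = 12 = 5·1 + 7.)
Laplacian eigenvalues (increasing order): [0.0, 1.0, 1.0, 1.0, 1.0, 1.0, 7.0]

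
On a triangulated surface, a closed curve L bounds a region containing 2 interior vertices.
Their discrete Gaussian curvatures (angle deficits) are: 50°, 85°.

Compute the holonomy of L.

Holonomy = total enclosed curvature = 50° + 85° = 135°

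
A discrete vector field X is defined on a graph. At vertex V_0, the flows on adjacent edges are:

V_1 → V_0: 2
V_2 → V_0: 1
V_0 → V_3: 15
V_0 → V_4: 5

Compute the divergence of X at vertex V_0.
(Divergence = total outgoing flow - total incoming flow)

Divergence = sum of outgoing flows = (-2) + (-1) + 15 + 5 = 17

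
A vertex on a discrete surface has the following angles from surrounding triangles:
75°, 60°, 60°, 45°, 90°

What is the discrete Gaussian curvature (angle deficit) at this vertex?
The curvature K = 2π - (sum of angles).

Sum of angles = 330°. K = 360° - 330° = 30° = π/6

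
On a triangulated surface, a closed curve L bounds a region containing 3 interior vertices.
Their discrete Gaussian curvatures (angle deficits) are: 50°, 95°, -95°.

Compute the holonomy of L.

Holonomy = total enclosed curvature = 50° + 95° + (-95°) = 50°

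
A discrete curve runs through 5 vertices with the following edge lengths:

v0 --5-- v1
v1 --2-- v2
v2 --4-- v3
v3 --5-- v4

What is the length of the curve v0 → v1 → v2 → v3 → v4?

Arc length = 5 + 2 + 4 + 5 = 16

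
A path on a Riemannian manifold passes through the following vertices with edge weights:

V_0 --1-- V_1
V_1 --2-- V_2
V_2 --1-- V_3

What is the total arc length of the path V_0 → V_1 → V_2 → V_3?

Arc length = 1 + 2 + 1 = 4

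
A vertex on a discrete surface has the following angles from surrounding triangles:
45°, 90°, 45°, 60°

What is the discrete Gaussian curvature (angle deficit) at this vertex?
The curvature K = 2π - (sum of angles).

Sum of angles = 240°. K = 360° - 240° = 120°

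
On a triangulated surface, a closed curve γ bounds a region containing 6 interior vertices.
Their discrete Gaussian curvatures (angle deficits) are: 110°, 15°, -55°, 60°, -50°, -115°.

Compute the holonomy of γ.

Holonomy = total enclosed curvature = 110° + 15° + (-55°) + 60° + (-50°) + (-115°) = -35°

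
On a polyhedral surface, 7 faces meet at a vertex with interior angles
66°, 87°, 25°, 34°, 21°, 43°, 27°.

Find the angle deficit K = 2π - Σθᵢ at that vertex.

Sum of angles = 303°. K = 360° - 303° = 57° = 19π/60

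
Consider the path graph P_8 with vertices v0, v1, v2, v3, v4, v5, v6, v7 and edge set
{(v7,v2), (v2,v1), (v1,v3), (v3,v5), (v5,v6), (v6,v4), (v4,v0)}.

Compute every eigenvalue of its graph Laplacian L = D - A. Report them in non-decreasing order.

The path graph P_n has Laplacian eigenvalues λ_k = 2 − 2cos(kπ/n), k = 0, 1, …, n−1. Here n = 8:
k=0: 2 − 2cos(0) = 0.0; k=1: 2 − 2cos(π/8) = 0.1522; k=2: 2 − 2cos(π/4) = 0.5858; k=3: 2 − 2cos(3π/8) = 1.2346; k=4: 2 − 2cos(π/2) = 2.0; k=5: 2 − 2cos(5π/8) = 2.7654; k=6: 2 − 2cos(3π/4) = 3.4142; k=7: 2 − 2cos(7π/8) = 3.8478.
Laplacian eigenvalues (increasing order): [0.0, 0.1522, 0.5858, 1.2346, 2.0, 2.7654, 3.4142, 3.8478]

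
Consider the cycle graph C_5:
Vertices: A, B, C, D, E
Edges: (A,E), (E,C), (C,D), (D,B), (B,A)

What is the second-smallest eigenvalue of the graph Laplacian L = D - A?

The cycle graph C_n has Laplacian eigenvalues λ_k = 2 − 2cos(2πk/n), k = 0, 1, …, n−1. Here n = 5:
k=0: 2 − 2cos(0) = 0.0; k=1: 2 − 2cos(2π/5) = 1.382; k=2: 2 − 2cos(4π/5) = 3.618; k=3: 2 − 2cos(6π/5) = 3.618; k=4: 2 − 2cos(8π/5) = 1.382.
Laplacian eigenvalues: [0.0, 1.382, 1.382, 3.618, 3.618]. Algebraic connectivity (smallest non-zero eigenvalue) = 1.382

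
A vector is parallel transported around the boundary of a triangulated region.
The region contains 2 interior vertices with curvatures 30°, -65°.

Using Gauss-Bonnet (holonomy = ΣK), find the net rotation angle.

Holonomy = total enclosed curvature = 30° + (-65°) = -35°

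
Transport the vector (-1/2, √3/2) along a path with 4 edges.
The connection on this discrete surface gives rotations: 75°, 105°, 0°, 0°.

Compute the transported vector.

Total rotation: 75° + 105° + 0° + 0° = 180°. Final vector: (0.5000, -0.8660)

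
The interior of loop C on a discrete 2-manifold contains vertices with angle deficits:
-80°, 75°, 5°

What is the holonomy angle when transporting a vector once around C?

Holonomy = total enclosed curvature = (-80°) + 75° + 5° = 0°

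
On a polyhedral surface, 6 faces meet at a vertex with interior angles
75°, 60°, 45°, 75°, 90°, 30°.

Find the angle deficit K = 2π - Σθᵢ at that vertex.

Sum of angles = 375°. K = 360° - 375° = -15°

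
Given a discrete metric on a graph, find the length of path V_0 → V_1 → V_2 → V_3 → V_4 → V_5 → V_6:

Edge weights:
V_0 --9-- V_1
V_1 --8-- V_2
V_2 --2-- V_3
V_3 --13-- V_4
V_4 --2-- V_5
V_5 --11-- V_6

Arc length = 9 + 8 + 2 + 13 + 2 + 11 = 45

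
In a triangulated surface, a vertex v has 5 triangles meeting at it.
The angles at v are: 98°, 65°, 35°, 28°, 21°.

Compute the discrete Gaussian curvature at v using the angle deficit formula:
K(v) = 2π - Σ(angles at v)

Sum of angles = 247°. K = 360° - 247° = 113° = 113π/180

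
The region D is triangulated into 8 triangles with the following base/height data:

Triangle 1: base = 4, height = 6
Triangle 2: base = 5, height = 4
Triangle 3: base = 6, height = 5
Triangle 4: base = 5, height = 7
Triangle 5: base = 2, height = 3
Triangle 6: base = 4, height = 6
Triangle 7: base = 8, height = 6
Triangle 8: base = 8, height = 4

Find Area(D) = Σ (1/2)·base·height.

(1/2)×4×6 + (1/2)×5×4 + (1/2)×6×5 + (1/2)×5×7 + (1/2)×2×3 + (1/2)×4×6 + (1/2)×8×6 + (1/2)×8×4 = 109.5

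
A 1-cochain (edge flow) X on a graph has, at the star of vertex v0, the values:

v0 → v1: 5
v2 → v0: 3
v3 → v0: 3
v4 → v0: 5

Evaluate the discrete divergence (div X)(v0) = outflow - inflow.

Divergence = sum of outgoing flows = 5 + (-3) + (-3) + (-5) = -6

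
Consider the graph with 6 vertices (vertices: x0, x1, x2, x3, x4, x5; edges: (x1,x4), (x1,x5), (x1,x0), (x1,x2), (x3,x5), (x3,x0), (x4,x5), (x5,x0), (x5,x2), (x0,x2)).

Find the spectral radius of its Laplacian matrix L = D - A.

Degrees: deg(x0) = 4, deg(x1) = 4, deg(x2) = 3, deg(x3) = 2, deg(x4) = 2, deg(x5) = 5.
L = D − A with rows/columns ordered (x0, x1, x2, x3, x4, x5):
  [ 4, -1, -1, -1,  0, -1]
  [-1,  4, -1,  0, -1, -1]
  [-1, -1,  3,  0,  0, -1]
  [-1,  0,  0,  2,  0, -1]
  [ 0, -1,  0,  0,  2, -1]
  [-1, -1, -1, -1, -1,  5]
Characteristic polynomial: det(λI − L) = λ(λ² − 7λ + 9)(λ² − 7λ + 11)(λ − 6).
Roots: λ = 0; (λ² − 7λ + 9) = 0 ⇒ λ = (7 ± √13)/2 ≈ 1.6972, 5.3028; (λ² − 7λ + 11) = 0 ⇒ λ = (7 ± √5)/2 ≈ 2.382, 4.618; (λ − 6) = 0 ⇒ λ = 6.
(Check: the roots sum (with multiplicity) to 20, matching trace L = Σdeg = 2·10 = 20.)
Laplacian eigenvalues: [0.0, 1.6972, 2.382, 4.618, 5.3028, 6.0]. Largest eigenvalue (spectral radius) = 6.0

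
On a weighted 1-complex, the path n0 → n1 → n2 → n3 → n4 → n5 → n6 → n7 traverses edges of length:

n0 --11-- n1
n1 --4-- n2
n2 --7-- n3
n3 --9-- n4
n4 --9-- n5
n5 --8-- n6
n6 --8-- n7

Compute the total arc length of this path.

Arc length = 11 + 4 + 7 + 9 + 9 + 8 + 8 = 56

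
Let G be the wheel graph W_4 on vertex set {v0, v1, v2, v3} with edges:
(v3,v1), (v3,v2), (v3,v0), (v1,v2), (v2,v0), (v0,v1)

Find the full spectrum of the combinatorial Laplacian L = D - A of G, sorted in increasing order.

The wheel W_4 is the join K_1 ∨ C_3 (a hub joined to every vertex of a cycle of length 3). For a join G ∨ H (G on p vertices, H on q vertices) the Laplacian spectrum is 0, p+q, the eigenvalues of L(G) other than one 0 each shifted by +q, and the eigenvalues of L(H) other than one 0 each shifted by +p. With G = K_1 (p = 1, nothing left after dropping its 0) and H = C_3 (q = 3, eigenvalues 2 − 2cos(2πk/3), k = 0, …, 2; drop k = 0), the spectrum of W_4 is 0, 4, and 1 + (2 − 2cos(2πk/3)) = 3 − 2cos(2πk/3) for k = 1, …, 2:
k=1: 3 − 2cos(2π/3) = 4.0; k=2: 3 − 2cos(4π/3) = 4.0.
Laplacian eigenvalues (increasing order): [0.0, 4.0, 4.0, 4.0]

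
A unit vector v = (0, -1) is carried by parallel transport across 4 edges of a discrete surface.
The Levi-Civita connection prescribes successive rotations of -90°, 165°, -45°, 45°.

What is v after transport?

Total rotation: (-90°) + 165° + (-45°) + 45° = 75°. Final vector: (0.9659, -0.2588)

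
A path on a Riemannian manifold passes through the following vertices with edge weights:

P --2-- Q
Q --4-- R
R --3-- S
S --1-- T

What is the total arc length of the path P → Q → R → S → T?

Arc length = 2 + 4 + 3 + 1 = 10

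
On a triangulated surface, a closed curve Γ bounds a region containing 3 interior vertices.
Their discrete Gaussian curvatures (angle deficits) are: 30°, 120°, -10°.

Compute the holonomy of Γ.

Holonomy = total enclosed curvature = 30° + 120° + (-10°) = 140°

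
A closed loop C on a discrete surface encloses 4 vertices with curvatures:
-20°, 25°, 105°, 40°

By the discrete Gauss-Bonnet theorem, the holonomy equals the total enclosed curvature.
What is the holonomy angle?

Holonomy = total enclosed curvature = (-20°) + 25° + 105° + 40° = 150°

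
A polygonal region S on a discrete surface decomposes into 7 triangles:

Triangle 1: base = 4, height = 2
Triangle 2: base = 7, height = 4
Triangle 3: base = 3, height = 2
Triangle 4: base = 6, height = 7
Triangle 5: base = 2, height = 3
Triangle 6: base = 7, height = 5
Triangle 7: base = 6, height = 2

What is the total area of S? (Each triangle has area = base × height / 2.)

(1/2)×4×2 + (1/2)×7×4 + (1/2)×3×2 + (1/2)×6×7 + (1/2)×2×3 + (1/2)×7×5 + (1/2)×6×2 = 68.5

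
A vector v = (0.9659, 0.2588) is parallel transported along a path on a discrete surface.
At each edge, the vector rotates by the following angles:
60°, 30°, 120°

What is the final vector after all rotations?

Total rotation: 60° + 30° + 120° = 210° ≡ -150° (mod 360°). Final vector: (-0.7071, -0.7071)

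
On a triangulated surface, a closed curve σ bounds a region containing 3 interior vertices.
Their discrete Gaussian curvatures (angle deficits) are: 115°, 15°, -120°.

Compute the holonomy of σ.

Holonomy = total enclosed curvature = 115° + 15° + (-120°) = 10°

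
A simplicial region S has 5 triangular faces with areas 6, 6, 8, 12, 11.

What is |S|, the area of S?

6 + 6 + 8 + 12 + 11 = 43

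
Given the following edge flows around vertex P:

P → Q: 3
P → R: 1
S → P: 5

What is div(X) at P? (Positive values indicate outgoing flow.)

Divergence = sum of outgoing flows = 3 + 1 + (-5) = -1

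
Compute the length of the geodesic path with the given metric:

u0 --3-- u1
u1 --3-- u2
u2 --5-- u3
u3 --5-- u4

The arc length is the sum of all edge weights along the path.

Arc length = 3 + 3 + 5 + 5 = 16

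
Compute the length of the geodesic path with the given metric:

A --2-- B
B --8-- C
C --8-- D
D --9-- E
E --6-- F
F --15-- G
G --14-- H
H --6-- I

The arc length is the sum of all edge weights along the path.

Arc length = 2 + 8 + 8 + 9 + 6 + 15 + 14 + 6 = 68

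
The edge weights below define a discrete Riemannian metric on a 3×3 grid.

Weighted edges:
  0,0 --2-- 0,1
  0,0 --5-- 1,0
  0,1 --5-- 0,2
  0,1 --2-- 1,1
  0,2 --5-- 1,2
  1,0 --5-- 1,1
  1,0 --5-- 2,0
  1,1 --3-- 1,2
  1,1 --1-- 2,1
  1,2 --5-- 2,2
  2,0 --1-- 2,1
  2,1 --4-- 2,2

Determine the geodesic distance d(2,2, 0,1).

Shortest path: 2,2 → 2,1 → 1,1 → 0,1, total weight = 7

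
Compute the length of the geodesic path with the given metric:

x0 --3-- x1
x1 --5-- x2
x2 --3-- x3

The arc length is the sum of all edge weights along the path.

Arc length = 3 + 5 + 3 = 11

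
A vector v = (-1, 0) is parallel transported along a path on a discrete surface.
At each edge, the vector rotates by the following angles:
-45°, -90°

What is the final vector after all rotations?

Total rotation: (-45°) + (-90°) = -135°. Final vector: (0.7071, 0.7071)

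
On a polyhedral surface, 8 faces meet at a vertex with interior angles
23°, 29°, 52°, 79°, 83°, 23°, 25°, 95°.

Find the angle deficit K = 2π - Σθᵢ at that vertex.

Sum of angles = 409°. K = 360° - 409° = -49° = -49π/180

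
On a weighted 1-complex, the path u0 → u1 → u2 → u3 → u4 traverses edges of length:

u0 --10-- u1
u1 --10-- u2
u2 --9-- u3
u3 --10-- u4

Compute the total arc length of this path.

Arc length = 10 + 10 + 9 + 10 = 39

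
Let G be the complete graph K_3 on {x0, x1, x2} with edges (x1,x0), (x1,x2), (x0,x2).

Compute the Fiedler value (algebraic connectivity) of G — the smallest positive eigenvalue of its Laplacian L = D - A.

For the complete graph K_n, L = nI − J (J = all-ones matrix). J has eigenvalues n (once, eigenvector 𝟙) and 0 (multiplicity n−1), so L has eigenvalues 0 (once) and n (multiplicity n−1). Here n = 3: eigenvalue 0 once and 3 with multiplicity 2.
Laplacian eigenvalues: [0.0, 3.0, 3.0]. Algebraic connectivity (smallest non-zero eigenvalue) = 3.0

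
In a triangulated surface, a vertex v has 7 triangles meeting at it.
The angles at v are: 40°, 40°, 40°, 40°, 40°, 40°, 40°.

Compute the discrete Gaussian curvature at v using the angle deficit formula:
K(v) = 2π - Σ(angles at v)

Sum of angles = 280°. K = 360° - 280° = 80° = 4π/9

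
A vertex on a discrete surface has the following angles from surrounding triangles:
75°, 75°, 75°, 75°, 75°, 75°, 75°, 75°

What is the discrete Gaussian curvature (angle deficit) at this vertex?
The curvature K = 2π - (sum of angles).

Sum of angles = 600°. K = 360° - 600° = -240°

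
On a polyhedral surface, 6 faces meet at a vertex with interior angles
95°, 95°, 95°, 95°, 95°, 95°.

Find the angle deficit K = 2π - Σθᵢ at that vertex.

Sum of angles = 570°. K = 360° - 570° = -210° = -7π/6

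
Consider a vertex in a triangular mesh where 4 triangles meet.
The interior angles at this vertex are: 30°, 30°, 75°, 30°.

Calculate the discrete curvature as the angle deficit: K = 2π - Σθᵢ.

Sum of angles = 165°. K = 360° - 165° = 195° = 13π/12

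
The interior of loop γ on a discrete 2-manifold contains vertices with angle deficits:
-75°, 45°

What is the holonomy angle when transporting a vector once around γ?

Holonomy = total enclosed curvature = (-75°) + 45° = -30°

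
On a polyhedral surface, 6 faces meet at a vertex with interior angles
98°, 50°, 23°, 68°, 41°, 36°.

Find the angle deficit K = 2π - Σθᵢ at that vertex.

Sum of angles = 316°. K = 360° - 316° = 44° = 11π/45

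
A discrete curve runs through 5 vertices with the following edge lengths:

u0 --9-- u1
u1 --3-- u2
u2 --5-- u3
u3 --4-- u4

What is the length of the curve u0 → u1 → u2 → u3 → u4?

Arc length = 9 + 3 + 5 + 4 = 21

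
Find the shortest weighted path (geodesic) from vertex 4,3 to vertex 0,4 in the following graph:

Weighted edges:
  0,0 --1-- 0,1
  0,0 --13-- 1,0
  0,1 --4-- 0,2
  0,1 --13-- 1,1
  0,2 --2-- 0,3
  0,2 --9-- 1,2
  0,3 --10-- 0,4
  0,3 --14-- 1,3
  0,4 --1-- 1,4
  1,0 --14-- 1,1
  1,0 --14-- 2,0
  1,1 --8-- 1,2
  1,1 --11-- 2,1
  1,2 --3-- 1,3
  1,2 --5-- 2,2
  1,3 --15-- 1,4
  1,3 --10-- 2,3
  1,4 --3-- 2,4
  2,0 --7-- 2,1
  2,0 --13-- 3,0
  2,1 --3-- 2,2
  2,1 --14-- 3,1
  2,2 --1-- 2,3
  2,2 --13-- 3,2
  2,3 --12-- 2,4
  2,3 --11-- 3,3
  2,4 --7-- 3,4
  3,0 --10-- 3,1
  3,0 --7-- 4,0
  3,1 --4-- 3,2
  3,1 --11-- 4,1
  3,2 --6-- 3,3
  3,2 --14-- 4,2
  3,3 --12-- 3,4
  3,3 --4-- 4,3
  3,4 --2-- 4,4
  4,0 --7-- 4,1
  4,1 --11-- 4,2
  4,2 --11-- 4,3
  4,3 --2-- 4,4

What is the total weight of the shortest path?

Shortest path: 4,3 → 4,4 → 3,4 → 2,4 → 1,4 → 0,4, total weight = 15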